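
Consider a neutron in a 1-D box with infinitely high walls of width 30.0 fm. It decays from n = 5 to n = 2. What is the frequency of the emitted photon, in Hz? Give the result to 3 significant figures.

E_1 = h²/(8m_nL²) = 3.640×10^-14 J and ΔE = (5² − 2²)E_1 = 7.644×10^-13 J.
f = ΔE/h = 7.644×10^-13/6.626×10^-34 = 1.15×10^21 Hz.

f = 1.15×10^21 Hz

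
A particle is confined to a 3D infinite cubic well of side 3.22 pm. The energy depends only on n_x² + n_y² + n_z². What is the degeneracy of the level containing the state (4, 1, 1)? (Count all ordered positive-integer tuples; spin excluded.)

degeneracy = 3

The level has n_x² + n_y² + n_z² = 18. The ordered positive-integer solutions are (1, 1, 4), (1, 4, 1), (4, 1, 1).
That gives 3 states.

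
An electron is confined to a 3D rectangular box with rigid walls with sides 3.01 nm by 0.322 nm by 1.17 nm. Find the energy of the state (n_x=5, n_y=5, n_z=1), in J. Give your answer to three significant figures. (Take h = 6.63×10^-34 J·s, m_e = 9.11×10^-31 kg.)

E = 1.48×10^-17 J

For a 3D rectangular well E = (h²/8m_e)·Σ n_i²/L_i² = (6.63×10^-34)²/(8·9.11×10^-31) · [5²/(3.01 nm)² + 5²/(0.322 nm)² + 1²/(1.17 nm)²].
Evaluating gives E = 1.48×10^-17 J.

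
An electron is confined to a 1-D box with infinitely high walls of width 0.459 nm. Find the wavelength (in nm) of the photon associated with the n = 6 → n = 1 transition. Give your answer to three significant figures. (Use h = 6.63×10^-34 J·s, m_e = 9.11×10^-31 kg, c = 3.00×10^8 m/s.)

λ = 19.9 nm

E_1 = h²/(8m_eL²) = 2.863×10^-19 J, so ΔE = (6² − 1²)E_1 = 1.002×10^-17 J.
λ = hc/ΔE = (6.63×10^-34·3.00×10^8)/1.002×10^-17 = 1.99×10^-8 m = 19.9 nm.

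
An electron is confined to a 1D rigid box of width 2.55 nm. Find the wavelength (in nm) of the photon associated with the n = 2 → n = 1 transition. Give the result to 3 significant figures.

E_1 = h²/(8m_eL²) = 9.265×10^-21 J, so ΔE = (2² − 1²)E_1 = 2.779×10^-20 J.
λ = hc/ΔE = (6.626×10^-34·2.998×10^8)/2.779×10^-20 = 7.15×10^-6 m = 7.15×10^3 nm.

λ = 7.15×10^3 nm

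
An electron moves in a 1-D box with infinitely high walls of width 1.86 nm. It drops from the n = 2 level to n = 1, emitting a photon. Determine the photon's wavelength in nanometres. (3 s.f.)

λ = 3.80×10^3 nm

E_1 = h²/(8m_eL²) = 1.741×10^-20 J, so ΔE = (2² − 1²)E_1 = 5.223×10^-20 J.
λ = hc/ΔE = (6.626×10^-34·2.998×10^8)/5.223×10^-20 = 3.80×10^-6 m = 3.80×10^3 nm.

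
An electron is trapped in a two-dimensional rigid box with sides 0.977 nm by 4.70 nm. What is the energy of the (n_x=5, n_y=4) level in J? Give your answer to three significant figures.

E = 1.62×10^-18 J

For a 2D rectangular well E = (h²/8m_e)·Σ n_i²/L_i² = (6.626×10^-34)²/(8·9.109×10^-31) · [5²/(0.977 nm)² + 4²/(4.70 nm)²].
Evaluating gives E = 1.62×10^-18 J.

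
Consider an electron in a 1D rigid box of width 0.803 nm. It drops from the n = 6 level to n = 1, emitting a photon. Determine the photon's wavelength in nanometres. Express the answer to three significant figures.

E_1 = h²/(8m_eL²) = 9.344×10^-20 J, so ΔE = (6² − 1²)E_1 = 3.270×10^-18 J.
λ = hc/ΔE = (6.626×10^-34·2.998×10^8)/3.270×10^-18 = 6.07×10^-8 m = 60.7 nm.

λ = 60.7 nm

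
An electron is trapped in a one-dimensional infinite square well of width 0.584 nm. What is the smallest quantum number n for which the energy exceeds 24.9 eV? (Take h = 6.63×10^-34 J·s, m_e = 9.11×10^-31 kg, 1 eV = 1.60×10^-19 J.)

E_1 = h²/(8m_eL²) = 1.768×10^-19 J = 1.105 eV.
Need n² > 24.9/1.105 = 22.53, i.e. n > 4.747.
The smallest integer satisfying this is n = 5.

n = 5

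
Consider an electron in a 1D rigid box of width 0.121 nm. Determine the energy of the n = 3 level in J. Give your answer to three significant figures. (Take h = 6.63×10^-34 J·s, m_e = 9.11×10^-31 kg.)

E_3 = 3.71×10^-17 J

For an infinite well E_n = n²h²/(8m_eL²), so E_1 = h²/(8m_eL²) = (6.63×10^-34)²/(8·9.11×10^-31·(1.21×10^-10 m)²) = 4.120×10^-18 J.
Then E_3 = 3²·E_1 = 9·4.120×10^-18 J = 3.71×10^-17 J.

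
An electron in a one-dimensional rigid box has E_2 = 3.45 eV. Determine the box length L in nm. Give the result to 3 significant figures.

L = 0.660 nm

From E_n = n²h²/(8m_eL²), L = n·h/√(8m_eE_n).
E_2 = 3.45 eV = 5.527×10^-19 J, so L = 2·6.626×10^-34/√(8·9.109×10^-31·5.527×10^-19) = 6.60×10^-10 m = 0.660 nm.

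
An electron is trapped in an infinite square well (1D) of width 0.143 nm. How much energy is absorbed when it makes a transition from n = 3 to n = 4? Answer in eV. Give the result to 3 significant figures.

E_1 = h²/(8m_eL²) = 2.946×10^-18 J.
|ΔE| = |3² − 4²|·E_1 = 7·2.946×10^-18 J = 2.062×10^-17 J = 129 eV.

|ΔE| = 129 eV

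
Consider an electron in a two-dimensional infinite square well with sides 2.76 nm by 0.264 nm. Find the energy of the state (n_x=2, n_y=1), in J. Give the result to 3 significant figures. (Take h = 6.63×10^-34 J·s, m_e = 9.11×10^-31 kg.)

E = 8.97×10^-19 J

For a 2D rectangular well E = (h²/8m_e)·Σ n_i²/L_i² = (6.63×10^-34)²/(8·9.11×10^-31) · [2²/(2.76 nm)² + 1²/(0.264 nm)²].
Evaluating gives E = 8.97×10^-19 J.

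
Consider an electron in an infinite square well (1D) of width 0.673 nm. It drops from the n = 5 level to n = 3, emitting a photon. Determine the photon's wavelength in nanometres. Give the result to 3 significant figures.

E_1 = h²/(8m_eL²) = 1.330×10^-19 J, so ΔE = (5² − 3²)E_1 = 2.128×10^-18 J.
λ = hc/ΔE = (6.626×10^-34·2.998×10^8)/2.128×10^-18 = 9.33×10^-8 m = 93.3 nm.

λ = 93.3 nm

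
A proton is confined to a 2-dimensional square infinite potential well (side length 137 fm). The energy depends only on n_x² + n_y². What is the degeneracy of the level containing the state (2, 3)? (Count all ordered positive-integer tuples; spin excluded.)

degeneracy = 2

The level has n_x² + n_y² = 13. The ordered positive-integer solutions are (2, 3), (3, 2).
That gives 2 states.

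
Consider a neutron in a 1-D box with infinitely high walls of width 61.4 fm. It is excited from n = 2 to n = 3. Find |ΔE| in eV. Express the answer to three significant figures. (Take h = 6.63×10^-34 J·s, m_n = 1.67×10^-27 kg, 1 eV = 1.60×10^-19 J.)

|ΔE| = 2.73×10^5 eV

E_1 = h²/(8m_nL²) = 8.727×10^-15 J.
|ΔE| = |2² − 3²|·E_1 = 5·8.727×10^-15 J = 4.364×10^-14 J = 2.73×10^5 eV.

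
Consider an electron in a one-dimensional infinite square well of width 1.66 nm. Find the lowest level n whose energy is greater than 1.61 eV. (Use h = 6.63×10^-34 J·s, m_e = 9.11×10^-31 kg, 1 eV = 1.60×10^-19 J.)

E_1 = h²/(8m_eL²) = 2.189×10^-20 J = 0.1368 eV.
Need n² > 1.61/0.1368 = 11.77, i.e. n > 3.431.
The smallest integer satisfying this is n = 4.

n = 4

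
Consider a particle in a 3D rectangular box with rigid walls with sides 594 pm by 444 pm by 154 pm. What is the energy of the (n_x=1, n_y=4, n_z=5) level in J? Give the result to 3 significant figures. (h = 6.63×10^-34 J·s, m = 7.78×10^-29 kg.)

For a 3D rectangular well E = (h²/8m)·Σ n_i²/L_i² = (6.63×10^-34)²/(8·7.78×10^-29) · [1²/(594 pm)² + 4²/(444 pm)² + 5²/(154 pm)²].
Evaluating gives E = 8.04×10^-19 J.

E = 8.04×10^-19 J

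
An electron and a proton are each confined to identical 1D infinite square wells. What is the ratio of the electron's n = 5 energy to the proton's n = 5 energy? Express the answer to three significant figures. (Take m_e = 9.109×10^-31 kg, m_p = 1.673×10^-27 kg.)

1.84×10^3

E_n ∝ 1/m at fixed n and L, so the ratio is m_p/m_e = 1.673×10^-27/9.109×10^-31 = 1.84×10^3.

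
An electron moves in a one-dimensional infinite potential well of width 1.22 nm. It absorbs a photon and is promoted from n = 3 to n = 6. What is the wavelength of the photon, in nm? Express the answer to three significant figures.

λ = 182 nm

E_1 = h²/(8m_eL²) = 4.048×10^-20 J, so ΔE = (6² − 3²)E_1 = 1.093×10^-18 J.
λ = hc/ΔE = (6.626×10^-34·2.998×10^8)/1.093×10^-18 = 1.82×10^-7 m = 182 nm.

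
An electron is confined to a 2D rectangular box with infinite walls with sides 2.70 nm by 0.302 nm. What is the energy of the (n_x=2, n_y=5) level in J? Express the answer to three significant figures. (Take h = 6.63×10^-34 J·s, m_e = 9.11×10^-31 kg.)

E = 1.66×10^-17 J

For a 2D rectangular well E = (h²/8m_e)·Σ n_i²/L_i² = (6.63×10^-34)²/(8·9.11×10^-31) · [2²/(2.70 nm)² + 5²/(0.302 nm)²].
Evaluating gives E = 1.66×10^-17 J.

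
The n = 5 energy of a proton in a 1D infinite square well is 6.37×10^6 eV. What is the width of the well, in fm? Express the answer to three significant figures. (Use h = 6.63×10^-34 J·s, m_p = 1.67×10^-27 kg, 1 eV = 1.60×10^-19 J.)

L = 28.4 fm

From E_n = n²h²/(8m_pL²), L = n·h/√(8m_pE_n).
E_5 = 6.37×10^6 eV = 1.019×10^-12 J, so L = 5·6.63×10^-34/√(8·1.67×10^-27·1.019×10^-12) = 2.84×10^-14 m = 28.4 fm.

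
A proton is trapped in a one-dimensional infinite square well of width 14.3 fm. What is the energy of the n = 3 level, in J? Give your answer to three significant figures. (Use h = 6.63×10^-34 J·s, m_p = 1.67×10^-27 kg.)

For an infinite well E_n = n²h²/(8m_pL²), so E_1 = h²/(8m_pL²) = (6.63×10^-34)²/(8·1.67×10^-27·(1.43×10^-14 m)²) = 1.609×10^-13 J.
Then E_3 = 3²·E_1 = 9·1.609×10^-13 J = 1.45×10^-12 J.

E_3 = 1.45×10^-12 J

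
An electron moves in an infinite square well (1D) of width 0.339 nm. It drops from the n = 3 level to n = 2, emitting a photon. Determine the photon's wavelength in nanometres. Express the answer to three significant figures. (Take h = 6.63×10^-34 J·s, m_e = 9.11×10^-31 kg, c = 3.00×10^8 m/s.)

λ = 75.8 nm

E_1 = h²/(8m_eL²) = 5.248×10^-19 J, so ΔE = (3² − 2²)E_1 = 2.624×10^-18 J.
λ = hc/ΔE = (6.63×10^-34·3.00×10^8)/2.624×10^-18 = 7.58×10^-8 m = 75.8 nm.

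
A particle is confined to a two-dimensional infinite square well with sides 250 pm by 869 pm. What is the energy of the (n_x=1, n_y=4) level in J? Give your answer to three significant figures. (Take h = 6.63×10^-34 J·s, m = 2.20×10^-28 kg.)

E = 9.29×10^-21 J

For a 2D rectangular well E = (h²/8m)·Σ n_i²/L_i² = (6.63×10^-34)²/(8·2.20×10^-28) · [1²/(250 pm)² + 4²/(869 pm)²].
Evaluating gives E = 9.29×10^-21 J.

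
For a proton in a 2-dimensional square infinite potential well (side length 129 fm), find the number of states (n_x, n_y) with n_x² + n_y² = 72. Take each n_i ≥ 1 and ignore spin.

degeneracy = 1

The level has n_x² + n_y² = 72. The ordered positive-integer solutions are (6, 6).
That gives 1 state.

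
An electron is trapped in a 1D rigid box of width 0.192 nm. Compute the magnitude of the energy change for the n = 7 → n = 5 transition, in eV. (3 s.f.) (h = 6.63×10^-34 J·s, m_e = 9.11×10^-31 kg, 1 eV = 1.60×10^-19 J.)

E_1 = h²/(8m_eL²) = 1.636×10^-18 J.
|ΔE| = |7² − 5²|·E_1 = 24·1.636×10^-18 J = 3.926×10^-17 J = 245 eV.

|ΔE| = 245 eV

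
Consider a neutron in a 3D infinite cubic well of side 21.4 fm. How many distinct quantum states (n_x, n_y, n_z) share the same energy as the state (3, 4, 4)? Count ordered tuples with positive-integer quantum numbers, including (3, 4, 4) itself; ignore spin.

The level has n_x² + n_y² + n_z² = 41. The ordered positive-integer solutions are (1, 2, 6), (1, 6, 2), (2, 1, 6), (2, 6, 1), (3, 4, 4), (4, 3, 4), (4, 4, 3), (6, 1, 2), (6, 2, 1).
That gives 9 states.

degeneracy = 9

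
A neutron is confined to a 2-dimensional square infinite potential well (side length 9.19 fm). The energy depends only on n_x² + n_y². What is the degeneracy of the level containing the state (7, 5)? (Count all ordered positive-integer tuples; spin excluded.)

degeneracy = 2

The level has n_x² + n_y² = 74. The ordered positive-integer solutions are (5, 7), (7, 5).
That gives 2 states.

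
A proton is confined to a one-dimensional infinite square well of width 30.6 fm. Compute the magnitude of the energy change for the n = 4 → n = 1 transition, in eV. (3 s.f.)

|ΔE| = 3.28×10^6 eV

E_1 = h²/(8m_pL²) = 3.503×10^-14 J.
|ΔE| = |4² − 1²|·E_1 = 15·3.503×10^-14 J = 5.254×10^-13 J = 3.28×10^6 eV.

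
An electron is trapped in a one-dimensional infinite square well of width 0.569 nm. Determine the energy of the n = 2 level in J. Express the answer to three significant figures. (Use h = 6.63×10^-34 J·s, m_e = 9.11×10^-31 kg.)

E_2 = 7.45×10^-19 J

For an infinite well E_n = n²h²/(8m_eL²), so E_1 = h²/(8m_eL²) = (6.63×10^-34)²/(8·9.11×10^-31·(5.69×10^-10 m)²) = 1.863×10^-19 J.
Then E_2 = 2²·E_1 = 4·1.863×10^-19 J = 7.45×10^-19 J.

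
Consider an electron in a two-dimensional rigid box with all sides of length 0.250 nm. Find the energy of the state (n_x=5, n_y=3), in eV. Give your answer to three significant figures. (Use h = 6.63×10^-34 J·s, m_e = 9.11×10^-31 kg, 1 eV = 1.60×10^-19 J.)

E = 205 eV

For a 2D rectangular well E = (h²/8m_e)·Σ n_i²/L_i² = (6.63×10^-34)²/(8·9.11×10^-31) · [5²/(0.250 nm)² + 3²/(0.250 nm)²].
Evaluating gives E = 3.281×10^-17 J = 205 eV.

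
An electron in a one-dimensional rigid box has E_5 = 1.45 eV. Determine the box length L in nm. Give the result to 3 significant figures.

L = 2.55 nm

From E_n = n²h²/(8m_eL²), L = n·h/√(8m_eE_n).
E_5 = 1.45 eV = 2.323×10^-19 J, so L = 5·6.626×10^-34/√(8·9.109×10^-31·2.323×10^-19) = 2.55×10^-9 m = 2.55 nm.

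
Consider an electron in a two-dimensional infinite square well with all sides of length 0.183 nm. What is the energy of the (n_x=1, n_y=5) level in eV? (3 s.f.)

For a 2D rectangular well E = (h²/8m_e)·Σ n_i²/L_i² = (6.626×10^-34)²/(8·9.109×10^-31) · [1²/(0.183 nm)² + 5²/(0.183 nm)²].
Evaluating gives E = 4.677×10^-17 J = 292 eV.

E = 292 eV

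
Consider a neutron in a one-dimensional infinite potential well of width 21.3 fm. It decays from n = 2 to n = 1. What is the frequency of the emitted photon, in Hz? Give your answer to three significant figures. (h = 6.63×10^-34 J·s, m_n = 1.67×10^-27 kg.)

f = 3.28×10^20 Hz

E_1 = h²/(8m_nL²) = 7.252×10^-14 J and ΔE = (2² − 1²)E_1 = 2.176×10^-13 J.
f = ΔE/h = 2.176×10^-13/6.63×10^-34 = 3.28×10^20 Hz.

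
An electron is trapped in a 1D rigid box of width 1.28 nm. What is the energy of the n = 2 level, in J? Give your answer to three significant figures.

E_2 = 1.47×10^-19 J

For an infinite well E_n = n²h²/(8m_eL²), so E_1 = h²/(8m_eL²) = (6.626×10^-34)²/(8·9.109×10^-31·(1.28×10^-9 m)²) = 3.677×10^-20 J.
Then E_2 = 2²·E_1 = 4·3.677×10^-20 J = 1.47×10^-19 J.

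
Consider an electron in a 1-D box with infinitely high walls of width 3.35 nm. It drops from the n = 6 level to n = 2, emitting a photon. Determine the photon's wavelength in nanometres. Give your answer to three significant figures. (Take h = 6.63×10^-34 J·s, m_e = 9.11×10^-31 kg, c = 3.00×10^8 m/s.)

E_1 = h²/(8m_eL²) = 5.374×10^-21 J, so ΔE = (6² − 2²)E_1 = 1.720×10^-19 J.
λ = hc/ΔE = (6.63×10^-34·3.00×10^8)/1.720×10^-19 = 1.16×10^-6 m = 1.16×10^3 nm.

λ = 1.16×10^3 nm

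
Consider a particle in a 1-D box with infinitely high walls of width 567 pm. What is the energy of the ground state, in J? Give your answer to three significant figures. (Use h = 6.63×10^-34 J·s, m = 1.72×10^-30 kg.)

For an infinite well E_n = n²h²/(8mL²), so E_1 = h²/(8mL²) = (6.63×10^-34)²/(8·1.72×10^-30·(5.67×10^-10 m)²) = 9.937×10^-20 J.

E_1 = 9.94×10^-20 J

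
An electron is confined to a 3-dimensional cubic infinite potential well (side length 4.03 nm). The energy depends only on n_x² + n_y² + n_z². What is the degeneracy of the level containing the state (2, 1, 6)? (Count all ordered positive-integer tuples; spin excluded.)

degeneracy = 9

The level has n_x² + n_y² + n_z² = 41. The ordered positive-integer solutions are (1, 2, 6), (1, 6, 2), (2, 1, 6), (2, 6, 1), (3, 4, 4), (4, 3, 4), (4, 4, 3), (6, 1, 2), (6, 2, 1).
That gives 9 states.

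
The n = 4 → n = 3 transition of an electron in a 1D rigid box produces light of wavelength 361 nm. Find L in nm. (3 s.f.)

L = 0.875 nm

The photon carries ΔE = hc/λ = 6.626×10^-34·2.998×10^8/3.61×10^-7 m = 5.503×10^-19 J.
Since ΔE = (4² − 3²)E_1, E_1 = 7.861×10^-20 J, and L = h/√(8m_eE_1) = 8.75×10^-10 m = 0.875 nm.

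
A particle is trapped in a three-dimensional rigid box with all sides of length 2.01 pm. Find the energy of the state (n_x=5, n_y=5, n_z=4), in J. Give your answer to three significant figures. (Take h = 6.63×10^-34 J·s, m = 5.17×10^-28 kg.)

E = 1.74×10^-15 J

For a 3D rectangular well E = (h²/8m)·Σ n_i²/L_i² = (6.63×10^-34)²/(8·5.17×10^-28) · [5²/(2.01 pm)² + 5²/(2.01 pm)² + 4²/(2.01 pm)²].
Evaluating gives E = 1.74×10^-15 J.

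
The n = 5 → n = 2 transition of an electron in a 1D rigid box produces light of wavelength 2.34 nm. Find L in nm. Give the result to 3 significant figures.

The photon carries ΔE = hc/λ = 6.626×10^-34·2.998×10^8/2.34×10^-9 m = 8.489×10^-17 J.
Since ΔE = (5² − 2²)E_1, E_1 = 4.042×10^-18 J, and L = h/√(8m_eE_1) = 1.22×10^-10 m = 0.122 nm.

L = 0.122 nm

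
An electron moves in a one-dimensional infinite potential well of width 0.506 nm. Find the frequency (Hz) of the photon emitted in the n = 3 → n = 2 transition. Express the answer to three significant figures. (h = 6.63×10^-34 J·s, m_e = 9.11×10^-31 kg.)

E_1 = h²/(8m_eL²) = 2.356×10^-19 J and ΔE = (3² − 2²)E_1 = 1.178×10^-18 J.
f = ΔE/h = 1.178×10^-18/6.63×10^-34 = 1.78×10^15 Hz.

f = 1.78×10^15 Hz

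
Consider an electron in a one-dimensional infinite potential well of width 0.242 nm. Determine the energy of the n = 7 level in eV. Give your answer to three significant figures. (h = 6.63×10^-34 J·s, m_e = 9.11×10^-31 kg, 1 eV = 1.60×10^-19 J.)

E_7 = 315 eV

For an infinite well E_n = n²h²/(8m_eL²), so E_1 = h²/(8m_eL²) = (6.63×10^-34)²/(8·9.11×10^-31·(2.42×10^-10 m)²) = 1.030×10^-18 J.
Then E_7 = 7²·E_1 = 49·1.030×10^-18 J = 5.047×10^-17 J.
Converting, E_7 = 5.047×10^-17 J / (1.60×10^-19 J/eV) = 315 eV.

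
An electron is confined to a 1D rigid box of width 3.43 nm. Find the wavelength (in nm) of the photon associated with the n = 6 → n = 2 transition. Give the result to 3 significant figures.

E_1 = h²/(8m_eL²) = 5.121×10^-21 J, so ΔE = (6² − 2²)E_1 = 1.639×10^-19 J.
λ = hc/ΔE = (6.626×10^-34·2.998×10^8)/1.639×10^-19 = 1.21×10^-6 m = 1.21×10^3 nm.

λ = 1.21×10^3 nm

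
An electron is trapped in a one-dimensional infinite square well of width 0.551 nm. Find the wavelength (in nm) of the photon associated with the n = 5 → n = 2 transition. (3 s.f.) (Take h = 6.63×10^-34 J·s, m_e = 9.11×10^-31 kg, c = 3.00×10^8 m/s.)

λ = 47.7 nm

E_1 = h²/(8m_eL²) = 1.987×10^-19 J, so ΔE = (5² − 2²)E_1 = 4.173×10^-18 J.
λ = hc/ΔE = (6.63×10^-34·3.00×10^8)/4.173×10^-18 = 4.77×10^-8 m = 47.7 nm.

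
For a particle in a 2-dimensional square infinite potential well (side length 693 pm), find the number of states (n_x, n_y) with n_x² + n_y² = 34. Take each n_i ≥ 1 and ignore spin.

The level has n_x² + n_y² = 34. The ordered positive-integer solutions are (3, 5), (5, 3).
That gives 2 states.

degeneracy = 2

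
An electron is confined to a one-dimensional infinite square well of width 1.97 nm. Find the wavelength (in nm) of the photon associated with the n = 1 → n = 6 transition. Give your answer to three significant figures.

λ = 366 nm

E_1 = h²/(8m_eL²) = 1.552×10^-20 J, so ΔE = (6² − 1²)E_1 = 5.432×10^-19 J.
λ = hc/ΔE = (6.626×10^-34·2.998×10^8)/5.432×10^-19 = 3.66×10^-7 m = 366 nm.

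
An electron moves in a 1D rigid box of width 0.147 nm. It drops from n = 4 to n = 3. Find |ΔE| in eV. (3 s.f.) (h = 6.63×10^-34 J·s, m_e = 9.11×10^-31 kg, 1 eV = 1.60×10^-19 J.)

|ΔE| = 122 eV

E_1 = h²/(8m_eL²) = 2.791×10^-18 J.
|ΔE| = |4² − 3²|·E_1 = 7·2.791×10^-18 J = 1.954×10^-17 J = 122 eV.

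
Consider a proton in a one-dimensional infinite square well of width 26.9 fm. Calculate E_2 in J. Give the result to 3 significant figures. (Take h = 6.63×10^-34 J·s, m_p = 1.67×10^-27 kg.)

E_2 = 1.82×10^-13 J

For an infinite well E_n = n²h²/(8m_pL²), so E_1 = h²/(8m_pL²) = (6.63×10^-34)²/(8·1.67×10^-27·(2.69×10^-14 m)²) = 4.547×10^-14 J.
Then E_2 = 2²·E_1 = 4·4.547×10^-14 J = 1.82×10^-13 J.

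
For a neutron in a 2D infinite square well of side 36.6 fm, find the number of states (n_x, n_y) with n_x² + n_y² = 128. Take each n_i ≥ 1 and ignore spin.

The level has n_x² + n_y² = 128. The ordered positive-integer solutions are (8, 8).
That gives 1 state.

degeneracy = 1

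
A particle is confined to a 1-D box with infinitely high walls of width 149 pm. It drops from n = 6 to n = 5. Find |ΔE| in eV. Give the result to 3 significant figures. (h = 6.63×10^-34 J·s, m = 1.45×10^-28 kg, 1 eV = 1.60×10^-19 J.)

E_1 = h²/(8mL²) = 1.707×10^-20 J.
|ΔE| = |6² − 5²|·E_1 = 11·1.707×10^-20 J = 1.878×10^-19 J = 1.17 eV.

|ΔE| = 1.17 eV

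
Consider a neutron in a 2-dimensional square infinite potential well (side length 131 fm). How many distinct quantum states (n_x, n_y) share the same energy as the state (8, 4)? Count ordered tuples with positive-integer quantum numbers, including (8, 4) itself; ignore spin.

The level has n_x² + n_y² = 80. The ordered positive-integer solutions are (4, 8), (8, 4).
That gives 2 states.

degeneracy = 2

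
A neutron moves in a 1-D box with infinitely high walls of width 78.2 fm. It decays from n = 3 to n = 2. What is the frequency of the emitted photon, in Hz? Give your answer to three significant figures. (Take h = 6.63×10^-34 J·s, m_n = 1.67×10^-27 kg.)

E_1 = h²/(8m_nL²) = 5.380×10^-15 J and ΔE = (3² − 2²)E_1 = 2.690×10^-14 J.
f = ΔE/h = 2.690×10^-14/6.63×10^-34 = 4.06×10^19 Hz.

f = 4.06×10^19 Hz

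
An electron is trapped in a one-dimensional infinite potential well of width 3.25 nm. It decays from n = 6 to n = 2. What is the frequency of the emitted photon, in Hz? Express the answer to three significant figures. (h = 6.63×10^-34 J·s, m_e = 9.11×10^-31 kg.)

E_1 = h²/(8m_eL²) = 5.710×10^-21 J and ΔE = (6² − 2²)E_1 = 1.827×10^-19 J.
f = ΔE/h = 1.827×10^-19/6.63×10^-34 = 2.76×10^14 Hz.

f = 2.76×10^14 Hz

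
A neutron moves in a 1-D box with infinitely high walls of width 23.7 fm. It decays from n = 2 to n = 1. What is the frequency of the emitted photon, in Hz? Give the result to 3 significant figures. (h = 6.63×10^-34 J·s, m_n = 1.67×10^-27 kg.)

E_1 = h²/(8m_nL²) = 5.858×10^-14 J and ΔE = (2² − 1²)E_1 = 1.757×10^-13 J.
f = ΔE/h = 1.757×10^-13/6.63×10^-34 = 2.65×10^20 Hz.

f = 2.65×10^20 Hz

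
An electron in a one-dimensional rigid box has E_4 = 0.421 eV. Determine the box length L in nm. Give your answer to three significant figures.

From E_n = n²h²/(8m_eL²), L = n·h/√(8m_eE_n).
E_4 = 0.421 eV = 6.744×10^-20 J, so L = 4·6.626×10^-34/√(8·9.109×10^-31·6.744×10^-20) = 3.78×10^-9 m = 3.78 nm.

L = 3.78 nm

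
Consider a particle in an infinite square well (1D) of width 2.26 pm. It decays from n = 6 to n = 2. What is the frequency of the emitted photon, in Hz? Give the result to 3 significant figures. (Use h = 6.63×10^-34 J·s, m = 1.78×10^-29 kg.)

f = 2.92×10^19 Hz

E_1 = h²/(8mL²) = 6.044×10^-16 J and ΔE = (6² − 2²)E_1 = 1.934×10^-14 J.
f = ΔE/h = 1.934×10^-14/6.63×10^-34 = 2.92×10^19 Hz.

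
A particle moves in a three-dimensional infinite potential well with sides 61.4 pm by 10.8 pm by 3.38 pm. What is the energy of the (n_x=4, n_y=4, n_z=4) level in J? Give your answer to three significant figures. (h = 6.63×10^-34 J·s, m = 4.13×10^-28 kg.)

For a 3D rectangular well E = (h²/8m)·Σ n_i²/L_i² = (6.63×10^-34)²/(8·4.13×10^-28) · [4²/(61.4 pm)² + 4²/(10.8 pm)² + 4²/(3.38 pm)²].
Evaluating gives E = 2.05×10^-16 J.

E = 2.05×10^-16 J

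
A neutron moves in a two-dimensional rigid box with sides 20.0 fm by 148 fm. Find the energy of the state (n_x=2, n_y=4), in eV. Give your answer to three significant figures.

For a 2D rectangular well E = (h²/8m_n)·Σ n_i²/L_i² = (6.626×10^-34)²/(8·1.675×10^-27) · [2²/(20.0 fm)² + 4²/(148 fm)²].
Evaluating gives E = 3.516×10^-13 J = 2.19×10^6 eV.

E = 2.19×10^6 eV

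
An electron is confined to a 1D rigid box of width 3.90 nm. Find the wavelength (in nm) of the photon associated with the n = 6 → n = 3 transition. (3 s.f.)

E_1 = h²/(8m_eL²) = 3.961×10^-21 J, so ΔE = (6² − 3²)E_1 = 1.069×10^-19 J.
λ = hc/ΔE = (6.626×10^-34·2.998×10^8)/1.069×10^-19 = 1.86×10^-6 m = 1.86×10^3 nm.

λ = 1.86×10^3 nm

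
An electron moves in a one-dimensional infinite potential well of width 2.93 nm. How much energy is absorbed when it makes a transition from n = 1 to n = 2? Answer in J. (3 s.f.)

E_1 = h²/(8m_eL²) = 7.018×10^-21 J.
|ΔE| = |1² − 2²|·E_1 = 3·7.018×10^-21 J = 2.11×10^-20 J.

|ΔE| = 2.11×10^-20 J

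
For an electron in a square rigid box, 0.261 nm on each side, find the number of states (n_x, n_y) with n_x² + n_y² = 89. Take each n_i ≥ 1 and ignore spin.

The level has n_x² + n_y² = 89. The ordered positive-integer solutions are (5, 8), (8, 5).
That gives 2 states.

degeneracy = 2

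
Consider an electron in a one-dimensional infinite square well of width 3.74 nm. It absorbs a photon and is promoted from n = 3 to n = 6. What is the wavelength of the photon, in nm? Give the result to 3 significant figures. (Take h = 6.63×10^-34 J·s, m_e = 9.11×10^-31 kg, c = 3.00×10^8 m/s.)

λ = 1.71×10^3 nm

E_1 = h²/(8m_eL²) = 4.312×10^-21 J, so ΔE = (6² − 3²)E_1 = 1.164×10^-19 J.
λ = hc/ΔE = (6.63×10^-34·3.00×10^8)/1.164×10^-19 = 1.71×10^-6 m = 1.71×10^3 nm.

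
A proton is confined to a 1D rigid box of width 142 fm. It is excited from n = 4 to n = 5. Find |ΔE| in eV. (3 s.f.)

E_1 = h²/(8m_pL²) = 1.627×10^-15 J.
|ΔE| = |4² − 5²|·E_1 = 9·1.627×10^-15 J = 1.464×10^-14 J = 9.14×10^4 eV.

|ΔE| = 9.14×10^4 eV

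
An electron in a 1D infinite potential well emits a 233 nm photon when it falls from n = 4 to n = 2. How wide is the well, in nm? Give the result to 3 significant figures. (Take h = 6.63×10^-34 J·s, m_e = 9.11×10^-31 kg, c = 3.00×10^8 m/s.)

L = 0.921 nm

The photon carries ΔE = hc/λ = 6.63×10^-34·3.00×10^8/2.33×10^-7 m = 8.536×10^-19 J.
Since ΔE = (4² − 2²)E_1, E_1 = 7.113×10^-20 J, and L = h/√(8m_eE_1) = 9.21×10^-10 m = 0.921 nm.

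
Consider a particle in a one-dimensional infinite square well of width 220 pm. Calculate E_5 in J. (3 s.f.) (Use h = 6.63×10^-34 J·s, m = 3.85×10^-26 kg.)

For an infinite well E_n = n²h²/(8mL²), so E_1 = h²/(8mL²) = (6.63×10^-34)²/(8·3.85×10^-26·(2.20×10^-10 m)²) = 2.949×10^-23 J.
Then E_5 = 5²·E_1 = 25·2.949×10^-23 J = 7.37×10^-22 J.

E_5 = 7.37×10^-22 J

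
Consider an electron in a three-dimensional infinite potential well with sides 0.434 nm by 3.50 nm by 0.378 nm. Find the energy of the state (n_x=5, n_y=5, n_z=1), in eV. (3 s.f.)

E = 53.3 eV

For a 3D rectangular well E = (h²/8m_e)·Σ n_i²/L_i² = (6.626×10^-34)²/(8·9.109×10^-31) · [5²/(0.434 nm)² + 5²/(3.50 nm)² + 1²/(0.378 nm)²].
Evaluating gives E = 8.541×10^-18 J = 53.3 eV.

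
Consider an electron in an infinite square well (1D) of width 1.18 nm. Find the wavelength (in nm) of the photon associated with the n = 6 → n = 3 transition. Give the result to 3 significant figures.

E_1 = h²/(8m_eL²) = 4.327×10^-20 J, so ΔE = (6² − 3²)E_1 = 1.168×10^-18 J.
λ = hc/ΔE = (6.626×10^-34·2.998×10^8)/1.168×10^-18 = 1.70×10^-7 m = 170 nm.

λ = 170 nm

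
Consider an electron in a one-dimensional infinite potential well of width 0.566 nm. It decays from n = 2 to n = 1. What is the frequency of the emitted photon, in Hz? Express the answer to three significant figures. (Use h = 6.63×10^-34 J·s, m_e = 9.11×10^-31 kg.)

E_1 = h²/(8m_eL²) = 1.883×10^-19 J and ΔE = (2² − 1²)E_1 = 5.649×10^-19 J.
f = ΔE/h = 5.649×10^-19/6.63×10^-34 = 8.52×10^14 Hz.

f = 8.52×10^14 Hz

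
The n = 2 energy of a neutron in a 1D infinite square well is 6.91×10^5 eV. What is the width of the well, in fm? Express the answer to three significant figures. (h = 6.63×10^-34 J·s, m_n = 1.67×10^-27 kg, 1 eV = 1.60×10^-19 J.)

From E_n = n²h²/(8m_nL²), L = n·h/√(8m_nE_n).
E_2 = 6.91×10^5 eV = 1.106×10^-13 J, so L = 2·6.63×10^-34/√(8·1.67×10^-27·1.106×10^-13) = 3.45×10^-14 m = 34.5 fm.

L = 34.5 fm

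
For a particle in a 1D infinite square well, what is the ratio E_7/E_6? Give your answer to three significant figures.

E_n ∝ n², so E_7/E_6 = 7²/6² = 49/36 = 1.36.

1.36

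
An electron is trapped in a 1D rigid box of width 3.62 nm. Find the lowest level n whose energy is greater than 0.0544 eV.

E_1 = h²/(8m_eL²) = 4.598×10^-21 J = 0.02870 eV.
Need n² > 0.0544/0.02870 = 1.895, i.e. n > 1.377.
The smallest integer satisfying this is n = 2.

n = 2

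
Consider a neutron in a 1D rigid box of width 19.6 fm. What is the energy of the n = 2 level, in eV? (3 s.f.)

For an infinite well E_n = n²h²/(8m_nL²), so E_1 = h²/(8m_nL²) = (6.626×10^-34)²/(8·1.675×10^-27·(1.96×10^-14 m)²) = 8.529×10^-14 J.
Then E_2 = 2²·E_1 = 4·8.529×10^-14 J = 3.412×10^-13 J.
Converting, E_2 = 3.412×10^-13 J / (1.602×10^-19 J/eV) = 2.13×10^6 eV.

E_2 = 2.13×10^6 eV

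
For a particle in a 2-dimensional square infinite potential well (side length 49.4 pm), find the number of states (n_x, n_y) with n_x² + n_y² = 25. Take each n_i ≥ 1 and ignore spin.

degeneracy = 2

The level has n_x² + n_y² = 25. The ordered positive-integer solutions are (3, 4), (4, 3).
That gives 2 states.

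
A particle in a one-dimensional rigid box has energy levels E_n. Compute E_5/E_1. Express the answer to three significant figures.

E_n ∝ n², so E_5/E_1 = 5²/1² = 25/1 = 25.0.

25.0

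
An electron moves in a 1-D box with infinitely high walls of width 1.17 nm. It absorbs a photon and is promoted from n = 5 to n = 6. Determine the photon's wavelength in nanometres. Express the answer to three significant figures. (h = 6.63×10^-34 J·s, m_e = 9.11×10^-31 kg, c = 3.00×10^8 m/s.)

λ = 410 nm

E_1 = h²/(8m_eL²) = 4.406×10^-20 J, so ΔE = (6² − 5²)E_1 = 4.847×10^-19 J.
λ = hc/ΔE = (6.63×10^-34·3.00×10^8)/4.847×10^-19 = 4.10×10^-7 m = 410 nm.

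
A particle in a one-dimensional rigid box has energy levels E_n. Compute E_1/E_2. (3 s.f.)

E_n ∝ n², so E_1/E_2 = 1²/2² = 1/4 = 0.250.

0.250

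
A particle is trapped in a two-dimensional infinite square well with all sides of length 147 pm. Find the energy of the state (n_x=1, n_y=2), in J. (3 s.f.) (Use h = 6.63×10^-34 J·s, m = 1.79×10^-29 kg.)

E = 7.10×10^-19 J

For a 2D rectangular well E = (h²/8m)·Σ n_i²/L_i² = (6.63×10^-34)²/(8·1.79×10^-29) · [1²/(147 pm)² + 2²/(147 pm)²].
Evaluating gives E = 7.10×10^-19 J.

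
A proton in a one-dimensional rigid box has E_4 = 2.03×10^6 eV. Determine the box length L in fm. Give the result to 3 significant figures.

From E_n = n²h²/(8m_pL²), L = n·h/√(8m_pE_n).
E_4 = 2.03×10^6 eV = 3.252×10^-13 J, so L = 4·6.626×10^-34/√(8·1.673×10^-27·3.252×10^-13) = 4.02×10^-14 m = 40.2 fm.

L = 40.2 fm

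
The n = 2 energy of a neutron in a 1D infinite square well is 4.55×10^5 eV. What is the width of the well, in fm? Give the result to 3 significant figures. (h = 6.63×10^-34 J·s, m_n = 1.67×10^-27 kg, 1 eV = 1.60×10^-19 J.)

L = 42.5 fm

From E_n = n²h²/(8m_nL²), L = n·h/√(8m_nE_n).
E_2 = 4.55×10^5 eV = 7.280×10^-14 J, so L = 2·6.63×10^-34/√(8·1.67×10^-27·7.280×10^-14) = 4.25×10^-14 m = 42.5 fm.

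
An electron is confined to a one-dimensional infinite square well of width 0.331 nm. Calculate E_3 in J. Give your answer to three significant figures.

E_3 = 4.95×10^-18 J

For an infinite well E_n = n²h²/(8m_eL²), so E_1 = h²/(8m_eL²) = (6.626×10^-34)²/(8·9.109×10^-31·(3.31×10^-10 m)²) = 5.499×10^-19 J.
Then E_3 = 3²·E_1 = 9·5.499×10^-19 J = 4.95×10^-18 J.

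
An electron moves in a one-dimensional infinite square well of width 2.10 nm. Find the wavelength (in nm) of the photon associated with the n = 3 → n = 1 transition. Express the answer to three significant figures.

λ = 1.82×10^3 nm

E_1 = h²/(8m_eL²) = 1.366×10^-20 J, so ΔE = (3² − 1²)E_1 = 1.093×10^-19 J.
λ = hc/ΔE = (6.626×10^-34·2.998×10^8)/1.093×10^-19 = 1.82×10^-6 m = 1.82×10^3 nm.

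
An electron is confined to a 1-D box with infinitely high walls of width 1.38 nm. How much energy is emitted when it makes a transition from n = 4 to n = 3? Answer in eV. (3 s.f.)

|ΔE| = 1.38 eV

E_1 = h²/(8m_eL²) = 3.164×10^-20 J.
|ΔE| = |4² − 3²|·E_1 = 7·3.164×10^-20 J = 2.215×10^-19 J = 1.38 eV.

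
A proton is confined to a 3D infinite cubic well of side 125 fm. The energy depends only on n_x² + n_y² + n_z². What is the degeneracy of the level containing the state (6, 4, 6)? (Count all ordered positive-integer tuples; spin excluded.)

degeneracy = 3

The level has n_x² + n_y² + n_z² = 88. The ordered positive-integer solutions are (4, 6, 6), (6, 4, 6), (6, 6, 4).
That gives 3 states.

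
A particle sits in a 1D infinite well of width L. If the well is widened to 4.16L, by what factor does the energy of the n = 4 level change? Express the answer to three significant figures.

0.0578

E_n ∝ 1/L², so the energy scales by 1/4.16² = 0.0578.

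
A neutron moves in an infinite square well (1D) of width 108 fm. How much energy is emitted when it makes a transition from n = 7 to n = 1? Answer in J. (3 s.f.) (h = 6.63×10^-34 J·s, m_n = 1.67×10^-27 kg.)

|ΔE| = 1.35×10^-13 J

E_1 = h²/(8m_nL²) = 2.821×10^-15 J.
|ΔE| = |7² − 1²|·E_1 = 48·2.821×10^-15 J = 1.35×10^-13 J.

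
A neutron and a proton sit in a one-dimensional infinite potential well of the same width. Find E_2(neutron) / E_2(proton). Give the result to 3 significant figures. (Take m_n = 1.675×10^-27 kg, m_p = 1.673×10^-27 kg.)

E_n ∝ 1/m at fixed n and L, so the ratio is m_p/m_n = 1.673×10^-27/1.675×10^-27 = 0.999.

0.999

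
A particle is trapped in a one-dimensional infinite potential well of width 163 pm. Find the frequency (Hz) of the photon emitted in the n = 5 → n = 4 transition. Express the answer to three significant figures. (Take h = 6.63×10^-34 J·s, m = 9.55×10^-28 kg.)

f = 2.94×10^13 Hz

E_1 = h²/(8mL²) = 2.166×10^-21 J and ΔE = (5² − 4²)E_1 = 1.949×10^-20 J.
f = ΔE/h = 1.949×10^-20/6.63×10^-34 = 2.94×10^13 Hz.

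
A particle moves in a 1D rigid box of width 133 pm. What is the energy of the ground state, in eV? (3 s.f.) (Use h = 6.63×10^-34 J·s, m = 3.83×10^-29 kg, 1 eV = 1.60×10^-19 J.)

For an infinite well E_n = n²h²/(8mL²), so E_1 = h²/(8mL²) = (6.63×10^-34)²/(8·3.83×10^-29·(1.33×10^-10 m)²) = 8.110×10^-20 J.
Converting, E_1 = 8.110×10^-20 J / (1.60×10^-19 J/eV) = 0.507 eV.

E_1 = 0.507 eV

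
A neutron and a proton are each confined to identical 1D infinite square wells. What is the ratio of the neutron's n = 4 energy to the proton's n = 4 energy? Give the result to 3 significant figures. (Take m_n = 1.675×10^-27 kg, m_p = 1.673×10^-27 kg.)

0.999

E_n ∝ 1/m at fixed n and L, so the ratio is m_p/m_n = 1.673×10^-27/1.675×10^-27 = 0.999.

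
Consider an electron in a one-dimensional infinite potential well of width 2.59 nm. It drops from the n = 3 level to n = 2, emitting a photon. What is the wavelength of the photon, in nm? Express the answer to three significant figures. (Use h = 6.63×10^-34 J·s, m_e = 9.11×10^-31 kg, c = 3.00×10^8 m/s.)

E_1 = h²/(8m_eL²) = 8.991×10^-21 J, so ΔE = (3² − 2²)E_1 = 4.495×10^-20 J.
λ = hc/ΔE = (6.63×10^-34·3.00×10^8)/4.495×10^-20 = 4.42×10^-6 m = 4.42×10^3 nm.

λ = 4.42×10^3 nm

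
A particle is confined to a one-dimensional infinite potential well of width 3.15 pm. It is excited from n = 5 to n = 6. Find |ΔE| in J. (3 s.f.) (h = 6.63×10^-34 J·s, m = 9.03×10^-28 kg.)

E_1 = h²/(8mL²) = 6.132×10^-18 J.
|ΔE| = |5² − 6²|·E_1 = 11·6.132×10^-18 J = 6.75×10^-17 J.

|ΔE| = 6.75×10^-17 J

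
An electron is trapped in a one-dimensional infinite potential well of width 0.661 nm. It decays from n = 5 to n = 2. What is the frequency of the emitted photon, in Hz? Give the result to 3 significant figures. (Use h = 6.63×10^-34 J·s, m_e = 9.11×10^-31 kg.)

f = 4.37×10^15 Hz

E_1 = h²/(8m_eL²) = 1.380×10^-19 J and ΔE = (5² − 2²)E_1 = 2.898×10^-18 J.
f = ΔE/h = 2.898×10^-18/6.63×10^-34 = 4.37×10^15 Hz.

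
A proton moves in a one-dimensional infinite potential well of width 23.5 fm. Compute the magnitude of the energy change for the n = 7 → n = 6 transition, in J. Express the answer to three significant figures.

|ΔE| = 7.72×10^-13 J

E_1 = h²/(8m_pL²) = 5.940×10^-14 J.
|ΔE| = |7² − 6²|·E_1 = 13·5.940×10^-14 J = 7.72×10^-13 J.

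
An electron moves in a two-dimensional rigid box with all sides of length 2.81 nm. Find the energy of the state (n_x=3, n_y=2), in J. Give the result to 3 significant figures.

E = 9.92×10^-20 J

For a 2D rectangular well E = (h²/8m_e)·Σ n_i²/L_i² = (6.626×10^-34)²/(8·9.109×10^-31) · [3²/(2.81 nm)² + 2²/(2.81 nm)²].
Evaluating gives E = 9.92×10^-20 J.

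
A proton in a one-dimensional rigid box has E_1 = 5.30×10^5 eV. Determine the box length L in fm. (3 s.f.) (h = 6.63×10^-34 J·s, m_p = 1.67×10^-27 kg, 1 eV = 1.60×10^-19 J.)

From E_n = n²h²/(8m_pL²), L = n·h/√(8m_pE_n).
E_1 = 5.30×10^5 eV = 8.480×10^-14 J, so L = 1·6.63×10^-34/√(8·1.67×10^-27·8.480×10^-14) = 1.97×10^-14 m = 19.7 fm.

L = 19.7 fm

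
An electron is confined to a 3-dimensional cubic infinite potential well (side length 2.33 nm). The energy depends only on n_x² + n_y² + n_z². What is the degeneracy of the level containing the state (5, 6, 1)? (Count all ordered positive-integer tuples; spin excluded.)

The level has n_x² + n_y² + n_z² = 62. The ordered positive-integer solutions are (1, 5, 6), (1, 6, 5), (2, 3, 7), (2, 7, 3), (3, 2, 7), (3, 7, 2), (5, 1, 6), (5, 6, 1), (6, 1, 5), (6, 5, 1), (7, 2, 3), (7, 3, 2).
That gives 12 states.

degeneracy = 12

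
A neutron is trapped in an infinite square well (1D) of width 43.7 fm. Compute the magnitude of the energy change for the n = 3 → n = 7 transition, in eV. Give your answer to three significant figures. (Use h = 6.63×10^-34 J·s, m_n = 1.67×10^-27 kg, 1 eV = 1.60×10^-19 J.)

E_1 = h²/(8m_nL²) = 1.723×10^-14 J.
|ΔE| = |3² − 7²|·E_1 = 40·1.723×10^-14 J = 6.892×10^-13 J = 4.31×10^6 eV.

|ΔE| = 4.31×10^6 eV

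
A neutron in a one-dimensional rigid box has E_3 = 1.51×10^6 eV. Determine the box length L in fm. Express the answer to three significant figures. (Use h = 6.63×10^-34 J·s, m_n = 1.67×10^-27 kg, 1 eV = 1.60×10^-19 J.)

From E_n = n²h²/(8m_nL²), L = n·h/√(8m_nE_n).
E_3 = 1.51×10^6 eV = 2.416×10^-13 J, so L = 3·6.63×10^-34/√(8·1.67×10^-27·2.416×10^-13) = 3.50×10^-14 m = 35.0 fm.

L = 35.0 fm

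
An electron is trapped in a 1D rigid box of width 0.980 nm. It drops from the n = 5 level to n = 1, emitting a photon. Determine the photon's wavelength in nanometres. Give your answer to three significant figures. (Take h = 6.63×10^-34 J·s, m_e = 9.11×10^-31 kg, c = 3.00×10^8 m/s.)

λ = 132 nm

E_1 = h²/(8m_eL²) = 6.280×10^-20 J, so ΔE = (5² − 1²)E_1 = 1.507×10^-18 J.
λ = hc/ΔE = (6.63×10^-34·3.00×10^8)/1.507×10^-18 = 1.32×10^-7 m = 132 nm.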